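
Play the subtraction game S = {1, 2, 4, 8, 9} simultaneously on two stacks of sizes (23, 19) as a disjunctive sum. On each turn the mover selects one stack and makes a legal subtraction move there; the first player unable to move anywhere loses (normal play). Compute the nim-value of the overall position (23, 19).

4

All stacks use S = {1, 2, 4, 8, 9}:
G(0) = 0
G(1) = mex{0} = 1
G(2) = mex{1,0} = 2
G(3) = mex{2,1} = 0
G(4) = mex{0,2,0} = 1
G(5) = mex{1,0,1} = 2
G(6) = mex{2,1,2} = 0
G(7) = mex{0,2,0} = 1
G(8) = mex{1,0,1,0} = 2
G(9) = mex{2,1,2,1,0} = 3
G(10) = mex{3,2,0,2,1} = 4
G(11) = mex{4,3,1,0,2} = 5
G(12) = mex{5,4,2,1,0} = 3
G(13) = mex{3,5,3,2,1} = 0
G(14) = mex{0,3,4,0,2} = 1
G(15) = mex{1,0,5,1,0} = 2
G(16) = mex{2,1,3,2,1} = 0
G(17) = mex{0,2,0,3,2} = 1
G(18) = mex{1,0,1,4,3} = 2
G(19) = mex{2,1,2,5,4} = 0
G(20) = mex{0,2,0,3,5} = 1
G(21) = mex{1,0,1,0,3} = 2
G(22) = mex{2,1,2,1,0} = 3
G(23) = mex{3,2,0,2,1} = 4
Stack A: G(23) = 4.
Stack B: G(19) = 0.
Combined Grundy value = 4 ⊕ 0 = 4.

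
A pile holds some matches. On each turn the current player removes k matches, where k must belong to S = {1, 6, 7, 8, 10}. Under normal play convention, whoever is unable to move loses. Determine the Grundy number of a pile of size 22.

n :  0  1  2  3  4  5  6  7  8  9 10 11 12 13 14 15 16 17 18 19 20 21 22
G :  0  1  0  1  0  1  2  3  2  3  2  3  4  0  1  0  1  0  1  2  3  2  3

3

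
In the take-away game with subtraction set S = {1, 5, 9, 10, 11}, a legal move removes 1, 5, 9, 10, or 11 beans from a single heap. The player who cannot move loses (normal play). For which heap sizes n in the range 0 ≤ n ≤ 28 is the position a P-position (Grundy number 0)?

0, 2, 4, 6, 8, 20, 22, 24, 26, 28

G(0) = 0
G(1) = mex{0} = 1
G(2) = mex{1} = 0
G(3) = mex{0} = 1
G(4) = mex{1} = 0
G(5) = mex{0,0} = 1
G(6) = mex{1,1} = 0
G(7) = mex{0,0} = 1
G(8) = mex{1,1} = 0
G(9) = mex{0,0,0} = 1
G(10) = mex{1,1,1,0} = 2
G(11) = mex{2,0,0,1,0} = 3
G(12) = mex{3,1,1,0,1} = 2
G(13) = mex{2,0,0,1,0} = 3
G(14) = mex{3,1,1,0,1} = 2
G(15) = mex{2,2,0,1,0} = 3
G(16) = mex{3,3,1,0,1} = 2
G(17) = mex{2,2,0,1,0} = 3
G(18) = mex{3,3,1,0,1} = 2
G(19) = mex{2,2,2,1,0} = 3
G(20) = mex{3,3,3,2,1} = 0
G(21) = mex{0,2,2,3,2} = 1
G(22) = mex{1,3,3,2,3} = 0
G(23) = mex{0,2,2,3,2} = 1
G(24) = mex{1,3,3,2,3} = 0
G(25) = mex{0,0,2,3,2} = 1
G(26) = mex{1,1,3,2,3} = 0
G(27) = mex{0,0,2,3,2} = 1
G(28) = mex{1,1,3,2,3} = 0
P-positions are exactly the n with G(n) = 0.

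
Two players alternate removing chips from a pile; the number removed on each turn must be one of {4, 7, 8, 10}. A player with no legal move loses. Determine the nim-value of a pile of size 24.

2

n :  0  1  2  3  4  5  6  7  8  9 10 11 12 13 14 15 16 17 18 19 20 21 22 23 24
G :  0  0  0  0  1  1  1  1  2  2  2  2  3  3  0  0  0  0  1  1  1  1  2  2  2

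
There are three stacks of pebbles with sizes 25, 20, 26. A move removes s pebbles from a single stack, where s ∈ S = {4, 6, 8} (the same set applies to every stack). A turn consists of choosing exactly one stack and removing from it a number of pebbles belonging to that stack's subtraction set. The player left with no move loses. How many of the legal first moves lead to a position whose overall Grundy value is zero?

All stacks use S = {4, 6, 8}:
n :  0  1  2  3  4  5  6  7  8  9 10 11 12 13 14 15 16 17 18 19 20 21 22 23 24 25 26
G :  0  0  0  0  1  1  1  1  2  2  2  2  0  0  0  0  1  1  1  1  2  2  2  2  0  0  0
Stack A: G(25) = 0.
Stack B: G(20) = 2.
Stack C: G(26) = 0.
Combined Grundy value = 0 ⊕ 2 ⊕ 0 = 2.
A winning move leaves total XOR = 0, i.e. changes one component's Grundy value g to g ⊕ X where X is the current total.
Stack A: need g' = 0⊕2 = 2. Options: 25−4→G=2, 25−6→G=1, 25−8→G=1. Hits: 1.
Stack B: need g' = 2⊕2 = 0. Options: 20−4→G=1, 20−6→G=0, 20−8→G=0. Hits: 2.
Stack C: need g' = 0⊕2 = 2. Options: 26−4→G=2, 26−6→G=2, 26−8→G=1. Hits: 2.

5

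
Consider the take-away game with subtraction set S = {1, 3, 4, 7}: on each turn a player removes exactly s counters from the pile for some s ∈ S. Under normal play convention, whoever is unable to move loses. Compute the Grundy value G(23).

G(0) = 0
G(1) = mex{0} = 1
G(2) = mex{1} = 0
G(3) = mex{0,0} = 1
G(4) = mex{1,1,0} = 2
G(5) = mex{2,0,1} = 3
G(6) = mex{3,1,0} = 2
G(7) = mex{2,2,1,0} = 3
G(8) = mex{3,3,2,1} = 0
G(9) = mex{0,2,3,0} = 1
G(10) = mex{1,3,2,1} = 0
G(11) = mex{0,0,3,2} = 1
G(12) = mex{1,1,0,3} = 2
G(13) = mex{2,0,1,2} = 3
G(14) = mex{3,1,0,3} = 2
G(15) = mex{2,2,1,0} = 3
G(16) = mex{3,3,2,1} = 0
G(17) = mex{0,2,3,0} = 1
G(18) = mex{1,3,2,1} = 0
G(19) = mex{0,0,3,2} = 1
G(20) = mex{1,1,0,3} = 2
G(21) = mex{2,0,1,2} = 3
G(22) = mex{3,1,0,3} = 2
G(23) = mex{2,2,1,0} = 3

3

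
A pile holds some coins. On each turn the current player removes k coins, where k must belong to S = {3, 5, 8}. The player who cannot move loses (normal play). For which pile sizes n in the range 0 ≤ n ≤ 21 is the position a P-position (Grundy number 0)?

0, 1, 2, 11, 12, 13

n :  0  1  2  3  4  5  6  7  8  9 10 11 12 13 14 15 16 17 18 19 20 21
G :  0  0  0  1  1  1  2  2  2  3  3  0  0  0  1  1  1  2  2  2  3  3
P-positions are exactly the n with G(n) = 0.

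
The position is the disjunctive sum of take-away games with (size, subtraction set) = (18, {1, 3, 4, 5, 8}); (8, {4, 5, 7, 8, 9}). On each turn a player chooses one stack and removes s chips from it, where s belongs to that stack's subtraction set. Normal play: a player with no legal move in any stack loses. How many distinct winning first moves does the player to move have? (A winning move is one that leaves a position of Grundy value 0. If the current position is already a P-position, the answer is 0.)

Stack A, S = {1, 3, 4, 5, 8}:
n :  0  1  2  3  4  5  6  7  8  9 10 11 12 13 14 15 16 17 18
G :  0  1  0  1  2  3  2  3  4  0  1  0  1  2  3  2  3  4  0
G_A(18) = 0.
Stack B, S = {4, 5, 7, 8, 9}:
n : 0 1 2 3 4 5 6 7 8
G : 0 0 0 0 1 1 1 1 2
G_B(8) = 2.
Combined Grundy value = 0 ⊕ 2 = 2.
A winning move leaves total XOR = 0, i.e. changes one component's Grundy value g to g ⊕ X where X is the current total.
Stack A: need g' = 0⊕2 = 2. Options: 18−1→G=4, 18−3→G=2, 18−4→G=3, 18−5→G=2, 18−8→G=1. Hits: 2.
Stack B: need g' = 2⊕2 = 0. Options: 8−4→G=1, 8−5→G=0, 8−7→G=0, 8−8→G=0. Hits: 3.

5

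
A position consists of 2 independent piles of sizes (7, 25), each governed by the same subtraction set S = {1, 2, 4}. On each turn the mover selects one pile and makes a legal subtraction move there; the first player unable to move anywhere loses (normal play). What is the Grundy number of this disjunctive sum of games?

0

All piles use S = {1, 2, 4}:
G(0) = 0
G(1) = mex{0} = 1
G(2) = mex{1,0} = 2
G(3) = mex{2,1} = 0
G(4) = mex{0,2,0} = 1
G(5) = mex{1,0,1} = 2
G(6) = mex{2,1,2} = 0
G(7) = mex{0,2,0} = 1
G(8) = mex{1,0,1} = 2
G(9) = mex{2,1,2} = 0
G(10) = mex{0,2,0} = 1
G(11) = mex{1,0,1} = 2
G(12) = mex{2,1,2} = 0
G(13) = mex{0,2,0} = 1
G(14) = mex{1,0,1} = 2
G(15) = mex{2,1,2} = 0
G(16) = mex{0,2,0} = 1
G(17) = mex{1,0,1} = 2
G(18) = mex{2,1,2} = 0
G(19) = mex{0,2,0} = 1
G(20) = mex{1,0,1} = 2
G(21) = mex{2,1,2} = 0
G(22) = mex{0,2,0} = 1
G(23) = mex{1,0,1} = 2
G(24) = mex{2,1,2} = 0
G(25) = mex{0,2,0} = 1
Pile A: G(7) = 1.
Pile B: G(25) = 1.
Combined Grundy value = 1 ⊕ 1 = 0.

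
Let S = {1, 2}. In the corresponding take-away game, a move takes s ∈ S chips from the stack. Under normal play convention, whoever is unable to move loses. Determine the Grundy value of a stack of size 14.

2

n :  0  1  2  3  4  5  6  7  8  9 10 11 12 13 14
G :  0  1  2  0  1  2  0  1  2  0  1  2  0  1  2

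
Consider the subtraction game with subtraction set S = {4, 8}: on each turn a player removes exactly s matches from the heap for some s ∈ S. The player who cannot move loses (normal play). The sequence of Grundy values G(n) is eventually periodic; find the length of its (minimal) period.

G(0) = 0
G(1) = mex{} = 0
G(2) = mex{} = 0
G(3) = mex{} = 0
G(4) = mex{0} = 1
G(5) = mex{0} = 1
G(6) = mex{0} = 1
G(7) = mex{0} = 1
G(8) = mex{1,0} = 2
G(9) = mex{1,0} = 2
G(10) = mex{1,0} = 2
G(11) = mex{1,0} = 2
G(12) = mex{2,1} = 0
G(13) = mex{2,1} = 0
G(14) = mex{2,1} = 0
G(15) = mex{2,1} = 0
G(16) = mex{0,2} = 1
G(17) = mex{0,2} = 1
G(18) = mex{0,2} = 1
G(19) = mex{0,2} = 1
G(20) = mex{1,0} = 2
G(21) = mex{1,0} = 2
G(22) = mex{1,0} = 2
G(23) = mex{1,0} = 2
G(24) = mex{2,1} = 0
G(25) = mex{2,1} = 0
G(n+12) = G(n) holds for n = 0,…,7 (a full window of length max(S) = 8), so the sequence is purely periodic with period 12.

12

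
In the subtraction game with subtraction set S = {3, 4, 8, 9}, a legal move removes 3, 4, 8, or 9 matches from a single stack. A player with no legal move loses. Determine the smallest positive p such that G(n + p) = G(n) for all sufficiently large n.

12

n :  0  1  2  3  4  5  6  7  8  9 10 11 12 13 14 15 16 17 18 19 20 21 22 23 24 25
G :  0  0  0  1  1  1  2  0  2  3  1  3  0  0  0  1  1  1  2  0  2  3  1  3  0  0
G(n+12) = G(n) holds for n = 0,…,8 (a full window of length max(S) = 9), so the sequence is purely periodic with period 12.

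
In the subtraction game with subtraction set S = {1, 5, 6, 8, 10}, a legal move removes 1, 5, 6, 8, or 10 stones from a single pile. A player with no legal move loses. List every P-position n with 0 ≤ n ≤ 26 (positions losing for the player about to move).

G(0) = 0
G(1) = mex{0} = 1
G(2) = mex{1} = 0
G(3) = mex{0} = 1
G(4) = mex{1} = 0
G(5) = mex{0,0} = 1
G(6) = mex{1,1,0} = 2
G(7) = mex{2,0,1} = 3
G(8) = mex{3,1,0,0} = 2
G(9) = mex{2,0,1,1} = 3
G(10) = mex{3,1,0,0,0} = 2
G(11) = mex{2,2,1,1,1} = 0
G(12) = mex{0,3,2,0,0} = 1
G(13) = mex{1,2,3,1,1} = 0
G(14) = mex{0,3,2,2,0} = 1
G(15) = mex{1,2,3,3,1} = 0
G(16) = mex{0,0,2,2,2} = 1
G(17) = mex{1,1,0,3,3} = 2
G(18) = mex{2,0,1,2,2} = 3
G(19) = mex{3,1,0,0,3} = 2
G(20) = mex{2,0,1,1,2} = 3
G(21) = mex{3,1,0,0,0} = 2
G(22) = mex{2,2,1,1,1} = 0
G(23) = mex{0,3,2,0,0} = 1
G(24) = mex{1,2,3,1,1} = 0
G(25) = mex{0,3,2,2,0} = 1
G(26) = mex{1,2,3,3,1} = 0
P-positions are exactly the n with G(n) = 0.

0, 2, 4, 11, 13, 15, 22, 24, 26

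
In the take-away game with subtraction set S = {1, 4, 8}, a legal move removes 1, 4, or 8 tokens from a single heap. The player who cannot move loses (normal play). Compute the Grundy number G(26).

0

n :  0  1  2  3  4  5  6  7  8  9 10 11 12 13 14 15 16 17 18 19 20 21 22 23 24 25 26
G :  0  1  0  1  2  0  1  0  1  2  3  2  0  1  0  1  2  0  1  0  1  2  3  2  0  1  0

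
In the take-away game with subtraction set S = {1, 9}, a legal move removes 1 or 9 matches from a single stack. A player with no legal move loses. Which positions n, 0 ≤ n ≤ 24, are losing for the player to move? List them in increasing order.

0, 2, 4, 6, 8, 10, 12, 14, 16, 18, 20, 22, 24

n :  0  1  2  3  4  5  6  7  8  9 10 11 12 13 14 15 16 17 18 19 20 21 22 23 24
G :  0  1  0  1  0  1  0  1  0  1  0  1  0  1  0  1  0  1  0  1  0  1  0  1  0
P-positions are exactly the n with G(n) = 0.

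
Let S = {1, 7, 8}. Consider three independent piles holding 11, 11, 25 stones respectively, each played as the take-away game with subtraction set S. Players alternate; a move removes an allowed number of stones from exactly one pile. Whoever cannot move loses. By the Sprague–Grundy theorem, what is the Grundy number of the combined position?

2

All piles use S = {1, 7, 8}:
n :  0  1  2  3  4  5  6  7  8  9 10 11 12 13 14 15 16 17 18 19 20 21 22 23 24 25
G :  0  1  0  1  0  1  0  1  2  3  2  3  2  3  2  0  1  0  1  0  1  0  1  2  3  2
Pile A: G(11) = 3.
Pile B: G(11) = 3.
Pile C: G(25) = 2.
Combined Grundy value = 3 ⊕ 3 ⊕ 2 = 2.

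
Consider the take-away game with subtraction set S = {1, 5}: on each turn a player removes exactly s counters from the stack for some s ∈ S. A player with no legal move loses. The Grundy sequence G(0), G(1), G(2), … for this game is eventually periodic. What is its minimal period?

G(0) = 0
G(1) = mex{0} = 1
G(2) = mex{1} = 0
G(3) = mex{0} = 1
G(4) = mex{1} = 0
G(5) = mex{0,0} = 1
G(6) = mex{1,1} = 0
G(7) = mex{0,0} = 1
G(8) = mex{1,1} = 0
G(9) = mex{0,0} = 1
G(10) = mex{1,1} = 0
G(11) = mex{0,0} = 1
G(12) = mex{1,1} = 0
G(13) = mex{0,0} = 1
G(14) = mex{1,1} = 0
G(n+2) = G(n) holds for n = 0,…,4 (a full window of length max(S) = 5), so the sequence is purely periodic with period 2.

2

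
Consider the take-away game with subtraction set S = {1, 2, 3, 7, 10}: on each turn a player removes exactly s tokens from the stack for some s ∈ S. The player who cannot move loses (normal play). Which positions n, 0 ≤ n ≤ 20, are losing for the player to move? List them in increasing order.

n :  0  1  2  3  4  5  6  7  8  9 10 11 12 13 14 15 16 17 18 19 20
G :  0  1  2  3  0  1  2  3  0  1  2  3  0  1  2  3  0  1  2  3  0
P-positions are exactly the n with G(n) = 0.

0, 4, 8, 12, 16, 20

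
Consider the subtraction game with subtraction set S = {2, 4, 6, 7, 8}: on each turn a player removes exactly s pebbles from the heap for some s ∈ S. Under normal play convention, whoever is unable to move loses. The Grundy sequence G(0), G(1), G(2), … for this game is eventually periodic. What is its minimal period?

G(0) = 0
G(1) = mex{} = 0
G(2) = mex{0} = 1
G(3) = mex{0} = 1
G(4) = mex{1,0} = 2
G(5) = mex{1,0} = 2
G(6) = mex{2,1,0} = 3
G(7) = mex{2,1,0,0} = 3
G(8) = mex{3,2,1,0,0} = 4
G(9) = mex{3,2,1,1,0} = 4
G(10) = mex{4,3,2,1,1} = 0
G(11) = mex{4,3,2,2,1} = 0
G(12) = mex{0,4,3,2,2} = 1
G(13) = mex{0,4,3,3,2} = 1
G(14) = mex{1,0,4,3,3} = 2
G(15) = mex{1,0,4,4,3} = 2
G(16) = mex{2,1,0,4,4} = 3
G(17) = mex{2,1,0,0,4} = 3
G(18) = mex{3,2,1,0,0} = 4
G(19) = mex{3,2,1,1,0} = 4
G(20) = mex{4,3,2,1,1} = 0
G(21) = mex{4,3,2,2,1} = 0
G(n+10) = G(n) holds for n = 0,…,7 (a full window of length max(S) = 8), so the sequence is purely periodic with period 10.

10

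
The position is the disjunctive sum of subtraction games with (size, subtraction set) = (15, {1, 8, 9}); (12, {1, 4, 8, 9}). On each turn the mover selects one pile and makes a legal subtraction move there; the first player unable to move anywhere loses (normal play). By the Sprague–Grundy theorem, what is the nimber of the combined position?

3

Pile A, S = {1, 8, 9}:
G(0) = 0
G(1) = mex{0} = 1
G(2) = mex{1} = 0
G(3) = mex{0} = 1
G(4) = mex{1} = 0
G(5) = mex{0} = 1
G(6) = mex{1} = 0
G(7) = mex{0} = 1
G(8) = mex{1,0} = 2
G(9) = mex{2,1,0} = 3
G(10) = mex{3,0,1} = 2
G(11) = mex{2,1,0} = 3
G(12) = mex{3,0,1} = 2
G(13) = mex{2,1,0} = 3
G(14) = mex{3,0,1} = 2
G(15) = mex{2,1,0} = 3
G_A(15) = 3.
Pile B, S = {1, 4, 8, 9}:
n :  0  1  2  3  4  5  6  7  8  9 10 11 12
G :  0  1  0  1  2  0  1  0  1  2  3  2  0
G_B(12) = 0.
Combined Grundy value = 3 ⊕ 0 = 3.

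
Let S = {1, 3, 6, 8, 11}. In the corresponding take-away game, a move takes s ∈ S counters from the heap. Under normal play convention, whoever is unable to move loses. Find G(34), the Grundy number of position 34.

2

n :  0  1  2  3  4  5  6  7  8  9 10 11 12 13 14 15 16 17 18 19 20 21 22 23 24 25 26 27 28 29 30 31 32 33 34
G :  0  1  0  1  0  1  2  3  2  0  1  3  4  2  0  1  0  1  0  1  2  3  2  0  1  3  4  2  0  1  0  1  0  1  2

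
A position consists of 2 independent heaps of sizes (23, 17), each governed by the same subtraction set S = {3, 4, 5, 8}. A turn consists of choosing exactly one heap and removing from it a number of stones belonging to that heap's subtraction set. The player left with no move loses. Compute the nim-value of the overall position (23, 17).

All heaps use S = {3, 4, 5, 8}:
n :  0  1  2  3  4  5  6  7  8  9 10 11 12 13 14 15 16 17 18 19 20 21 22 23
G :  0  0  0  1  1  1  2  2  2  3  3  0  0  0  1  1  1  2  2  2  3  3  0  0
Heap A: G(23) = 0.
Heap B: G(17) = 2.
Combined Grundy value = 0 ⊕ 2 = 2.

2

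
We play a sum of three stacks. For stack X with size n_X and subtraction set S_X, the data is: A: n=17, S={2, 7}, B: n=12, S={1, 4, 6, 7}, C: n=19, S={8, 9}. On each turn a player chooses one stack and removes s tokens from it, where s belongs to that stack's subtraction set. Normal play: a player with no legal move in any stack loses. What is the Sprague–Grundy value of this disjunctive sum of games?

0

Stack A, S = {2, 7}:
G(0) = 0
G(1) = mex{} = 0
G(2) = mex{0} = 1
G(3) = mex{0} = 1
G(4) = mex{1} = 0
G(5) = mex{1} = 0
G(6) = mex{0} = 1
G(7) = mex{0,0} = 1
G(8) = mex{1,0} = 2
G(9) = mex{1,1} = 0
G(10) = mex{2,1} = 0
G(11) = mex{0,0} = 1
G(12) = mex{0,0} = 1
G(13) = mex{1,1} = 0
G(14) = mex{1,1} = 0
G(15) = mex{0,2} = 1
G(16) = mex{0,0} = 1
G(17) = mex{1,0} = 2
G_A(17) = 2.
Stack B, S = {1, 4, 6, 7}:
n :  0  1  2  3  4  5  6  7  8  9 10 11 12
G :  0  1  0  1  2  0  1  2  3  2  0  1  2
G_B(12) = 2.
Stack C, S = {8, 9}:
n :  0  1  2  3  4  5  6  7  8  9 10 11 12 13 14 15 16 17 18 19
G :  0  0  0  0  0  0  0  0  1  1  1  1  1  1  1  1  2  0  0  0
G_C(19) = 0.
Combined Grundy value = 2 ⊕ 2 ⊕ 0 = 0.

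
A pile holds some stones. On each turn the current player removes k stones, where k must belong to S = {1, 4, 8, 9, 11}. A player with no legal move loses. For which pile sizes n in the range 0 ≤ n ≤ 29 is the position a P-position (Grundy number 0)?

n :  0  1  2  3  4  5  6  7  8  9 10 11 12 13 14 15 16 17 18 19 20 21 22 23 24 25 26 27 28 29
G :  0  1  0  1  2  0  1  0  1  2  3  2  0  1  2  3  2  0  1  0  1  2  0  1  0  1  2  3  2  0
P-positions are exactly the n with G(n) = 0.

0, 2, 5, 7, 12, 17, 19, 22, 24, 29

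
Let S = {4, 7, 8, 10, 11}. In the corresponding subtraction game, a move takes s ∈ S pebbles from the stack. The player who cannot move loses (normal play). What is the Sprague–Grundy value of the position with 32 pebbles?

G(0) = 0
G(1) = mex{} = 0
G(2) = mex{} = 0
G(3) = mex{} = 0
G(4) = mex{0} = 1
G(5) = mex{0} = 1
G(6) = mex{0} = 1
G(7) = mex{0,0} = 1
G(8) = mex{1,0,0} = 2
G(9) = mex{1,0,0} = 2
G(10) = mex{1,0,0,0} = 2
G(11) = mex{1,1,0,0,0} = 2
G(12) = mex{2,1,1,0,0} = 3
G(13) = mex{2,1,1,0,0} = 3
G(14) = mex{2,1,1,1,0} = 3
G(15) = mex{2,2,1,1,1} = 0
G(16) = mex{3,2,2,1,1} = 0
G(17) = mex{3,2,2,1,1} = 0
G(18) = mex{3,2,2,2,1} = 0
G(19) = mex{0,3,2,2,2} = 1
G(20) = mex{0,3,3,2,2} = 1
G(21) = mex{0,3,3,2,2} = 1
G(22) = mex{0,0,3,3,2} = 1
G(23) = mex{1,0,0,3,3} = 2
G(24) = mex{1,0,0,3,3} = 2
G(25) = mex{1,0,0,0,3} = 2
G(26) = mex{1,1,0,0,0} = 2
G(27) = mex{2,1,1,0,0} = 3
G(28) = mex{2,1,1,0,0} = 3
G(29) = mex{2,1,1,1,0} = 3
G(30) = mex{2,2,1,1,1} = 0
G(31) = mex{3,2,2,1,1} = 0
G(32) = mex{3,2,2,1,1} = 0

0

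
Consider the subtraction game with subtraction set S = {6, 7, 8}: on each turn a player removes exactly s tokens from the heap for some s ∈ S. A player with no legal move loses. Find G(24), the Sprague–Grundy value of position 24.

1

n :  0  1  2  3  4  5  6  7  8  9 10 11 12 13 14 15 16 17 18 19 20 21 22 23 24
G :  0  0  0  0  0  0  1  1  1  1  1  1  2  2  0  0  0  0  0  0  1  1  1  1  1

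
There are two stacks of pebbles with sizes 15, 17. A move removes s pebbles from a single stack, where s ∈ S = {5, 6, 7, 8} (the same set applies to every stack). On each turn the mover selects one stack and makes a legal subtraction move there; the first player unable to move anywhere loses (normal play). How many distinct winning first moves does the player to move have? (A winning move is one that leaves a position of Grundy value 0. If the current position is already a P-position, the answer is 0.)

All stacks use S = {5, 6, 7, 8}:
G(0) = 0
G(1) = mex{} = 0
G(2) = mex{} = 0
G(3) = mex{} = 0
G(4) = mex{} = 0
G(5) = mex{0} = 1
G(6) = mex{0,0} = 1
G(7) = mex{0,0,0} = 1
G(8) = mex{0,0,0,0} = 1
G(9) = mex{0,0,0,0} = 1
G(10) = mex{1,0,0,0} = 2
G(11) = mex{1,1,0,0} = 2
G(12) = mex{1,1,1,0} = 2
G(13) = mex{1,1,1,1} = 0
G(14) = mex{1,1,1,1} = 0
G(15) = mex{2,1,1,1} = 0
G(16) = mex{2,2,1,1} = 0
G(17) = mex{2,2,2,1} = 0
Stack A: G(15) = 0.
Stack B: G(17) = 0.
Combined Grundy value = 0 ⊕ 0 = 0.
A winning move leaves total XOR = 0, i.e. changes one component's Grundy value g to g ⊕ X where X is the current total.
Stack A: target g' = 0⊕0 = 0, but every legal move changes the Grundy value (mex property), so 0 moves.
Stack B: target g' = 0⊕0 = 0, but every legal move changes the Grundy value (mex property), so 0 moves.

0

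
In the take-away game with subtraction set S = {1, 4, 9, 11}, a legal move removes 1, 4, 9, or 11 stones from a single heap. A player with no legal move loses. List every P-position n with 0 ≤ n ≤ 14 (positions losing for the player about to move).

0, 2, 5, 7, 10, 12

n :  0  1  2  3  4  5  6  7  8  9 10 11 12 13 14
G :  0  1  0  1  2  0  1  0  1  2  0  1  0  1  2
P-positions are exactly the n with G(n) = 0.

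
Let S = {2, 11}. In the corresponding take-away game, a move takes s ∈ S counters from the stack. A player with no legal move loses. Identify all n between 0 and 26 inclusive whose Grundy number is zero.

0, 1, 4, 5, 8, 9, 13, 14, 17, 18, 21, 22, 26

n :  0  1  2  3  4  5  6  7  8  9 10 11 12 13 14 15 16 17 18 19 20 21 22 23 24 25 26
G :  0  0  1  1  0  0  1  1  0  0  1  1  2  0  0  1  1  0  0  1  1  0  0  1  1  2  0
P-positions are exactly the n with G(n) = 0.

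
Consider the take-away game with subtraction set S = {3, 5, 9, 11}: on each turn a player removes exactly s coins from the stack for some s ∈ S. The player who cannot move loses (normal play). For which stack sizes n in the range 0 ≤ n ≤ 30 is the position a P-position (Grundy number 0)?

G(0) = 0
G(1) = mex{} = 0
G(2) = mex{} = 0
G(3) = mex{0} = 1
G(4) = mex{0} = 1
G(5) = mex{0,0} = 1
G(6) = mex{1,0} = 2
G(7) = mex{1,0} = 2
G(8) = mex{1,1} = 0
G(9) = mex{2,1,0} = 3
G(10) = mex{2,1,0} = 3
G(11) = mex{0,2,0,0} = 1
G(12) = mex{3,2,1,0} = 4
G(13) = mex{3,0,1,0} = 2
G(14) = mex{1,3,1,1} = 0
G(15) = mex{4,3,2,1} = 0
G(16) = mex{2,1,2,1} = 0
G(17) = mex{0,4,0,2} = 1
G(18) = mex{0,2,3,2} = 1
G(19) = mex{0,0,3,0} = 1
G(20) = mex{1,0,1,3} = 2
G(21) = mex{1,0,4,3} = 2
G(22) = mex{1,1,2,1} = 0
G(23) = mex{2,1,0,4} = 3
G(24) = mex{2,1,0,2} = 3
G(25) = mex{0,2,0,0} = 1
G(26) = mex{3,2,1,0} = 4
G(27) = mex{3,0,1,0} = 2
G(28) = mex{1,3,1,1} = 0
G(29) = mex{4,3,2,1} = 0
G(30) = mex{2,1,2,1} = 0
P-positions are exactly the n with G(n) = 0.

0, 1, 2, 8, 14, 15, 16, 22, 28, 29, 30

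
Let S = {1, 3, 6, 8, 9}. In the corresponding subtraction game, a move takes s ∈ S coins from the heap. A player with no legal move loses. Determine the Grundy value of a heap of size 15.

1

n :  0  1  2  3  4  5  6  7  8  9 10 11 12 13 14 15
G :  0  1  0  1  0  1  2  3  2  3  2  3  4  5  0  1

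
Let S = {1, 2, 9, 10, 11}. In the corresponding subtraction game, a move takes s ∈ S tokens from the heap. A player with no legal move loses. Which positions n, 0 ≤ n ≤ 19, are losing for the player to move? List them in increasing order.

0, 3, 6, 18

G(0) = 0
G(1) = mex{0} = 1
G(2) = mex{1,0} = 2
G(3) = mex{2,1} = 0
G(4) = mex{0,2} = 1
G(5) = mex{1,0} = 2
G(6) = mex{2,1} = 0
G(7) = mex{0,2} = 1
G(8) = mex{1,0} = 2
G(9) = mex{2,1,0} = 3
G(10) = mex{3,2,1,0} = 4
G(11) = mex{4,3,2,1,0} = 5
G(12) = mex{5,4,0,2,1} = 3
G(13) = mex{3,5,1,0,2} = 4
G(14) = mex{4,3,2,1,0} = 5
G(15) = mex{5,4,0,2,1} = 3
G(16) = mex{3,5,1,0,2} = 4
G(17) = mex{4,3,2,1,0} = 5
G(18) = mex{5,4,3,2,1} = 0
G(19) = mex{0,5,4,3,2} = 1
P-positions are exactly the n with G(n) = 0.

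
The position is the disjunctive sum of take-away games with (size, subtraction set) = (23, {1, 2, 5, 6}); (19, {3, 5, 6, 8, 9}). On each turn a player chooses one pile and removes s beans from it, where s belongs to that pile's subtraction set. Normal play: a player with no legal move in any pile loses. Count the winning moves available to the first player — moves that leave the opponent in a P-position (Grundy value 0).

0

Pile A, S = {1, 2, 5, 6}:
G(0) = 0
G(1) = mex{0} = 1
G(2) = mex{1,0} = 2
G(3) = mex{2,1} = 0
G(4) = mex{0,2} = 1
G(5) = mex{1,0,0} = 2
G(6) = mex{2,1,1,0} = 3
G(7) = mex{3,2,2,1} = 0
G(8) = mex{0,3,0,2} = 1
G(9) = mex{1,0,1,0} = 2
G(10) = mex{2,1,2,1} = 0
G(11) = mex{0,2,3,2} = 1
G(12) = mex{1,0,0,3} = 2
G(13) = mex{2,1,1,0} = 3
G(14) = mex{3,2,2,1} = 0
G(15) = mex{0,3,0,2} = 1
G(16) = mex{1,0,1,0} = 2
G(17) = mex{2,1,2,1} = 0
G(18) = mex{0,2,3,2} = 1
G(19) = mex{1,0,0,3} = 2
G(20) = mex{2,1,1,0} = 3
G(21) = mex{3,2,2,1} = 0
G(22) = mex{0,3,0,2} = 1
G(23) = mex{1,0,1,0} = 2
G_A(23) = 2.
Pile B, S = {3, 5, 6, 8, 9}:
n :  0  1  2  3  4  5  6  7  8  9 10 11 12 13 14 15 16 17 18 19
G :  0  0  0  1  1  1  2  2  2  3  3  3  0  0  0  1  1  1  2  2
G_B(19) = 2.
Combined Grundy value = 2 ⊕ 2 = 0.
A winning move leaves total XOR = 0, i.e. changes one component's Grundy value g to g ⊕ X where X is the current total.
Pile A: target g' = 2⊕0 = 2, but every legal move changes the Grundy value (mex property), so 0 moves.
Pile B: target g' = 2⊕0 = 2, but every legal move changes the Grundy value (mex property), so 0 moves.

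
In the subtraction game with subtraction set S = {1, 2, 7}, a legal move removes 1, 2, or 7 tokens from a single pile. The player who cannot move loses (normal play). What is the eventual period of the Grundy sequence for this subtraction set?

3

G(0) = 0
G(1) = mex{0} = 1
G(2) = mex{1,0} = 2
G(3) = mex{2,1} = 0
G(4) = mex{0,2} = 1
G(5) = mex{1,0} = 2
G(6) = mex{2,1} = 0
G(7) = mex{0,2,0} = 1
G(8) = mex{1,0,1} = 2
G(9) = mex{2,1,2} = 0
G(10) = mex{0,2,0} = 1
G(11) = mex{1,0,1} = 2
G(12) = mex{2,1,2} = 0
G(13) = mex{0,2,0} = 1
G(14) = mex{1,0,1} = 2
G(n+3) = G(n) holds for n = 0,…,6 (a full window of length max(S) = 7), so the sequence is purely periodic with period 3.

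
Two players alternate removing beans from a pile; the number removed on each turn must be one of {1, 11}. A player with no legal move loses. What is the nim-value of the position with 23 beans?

n :  0  1  2  3  4  5  6  7  8  9 10 11 12 13 14 15 16 17 18 19 20 21 22 23
G :  0  1  0  1  0  1  0  1  0  1  0  1  0  1  0  1  0  1  0  1  0  1  0  1

1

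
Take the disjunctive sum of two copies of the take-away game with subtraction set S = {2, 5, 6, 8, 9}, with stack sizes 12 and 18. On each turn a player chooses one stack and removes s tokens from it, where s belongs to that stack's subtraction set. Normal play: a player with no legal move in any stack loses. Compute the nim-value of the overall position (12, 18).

2

All stacks use S = {2, 5, 6, 8, 9}:
n :  0  1  2  3  4  5  6  7  8  9 10 11 12 13 14 15 16 17 18
G :  0  0  1  1  0  2  1  3  2  2  3  0  2  1  0  0  1  1  0
Stack A: G(12) = 2.
Stack B: G(18) = 0.
Combined Grundy value = 2 ⊕ 0 = 2.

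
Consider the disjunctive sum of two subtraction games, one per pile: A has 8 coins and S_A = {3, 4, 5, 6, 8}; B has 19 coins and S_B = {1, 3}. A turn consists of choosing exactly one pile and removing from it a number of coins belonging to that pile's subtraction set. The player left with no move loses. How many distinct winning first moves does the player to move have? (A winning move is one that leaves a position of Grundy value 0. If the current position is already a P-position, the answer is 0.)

Pile A, S = {3, 4, 5, 6, 8}:
G(0) = 0
G(1) = mex{} = 0
G(2) = mex{} = 0
G(3) = mex{0} = 1
G(4) = mex{0,0} = 1
G(5) = mex{0,0,0} = 1
G(6) = mex{1,0,0,0} = 2
G(7) = mex{1,1,0,0} = 2
G(8) = mex{1,1,1,0,0} = 2
G_A(8) = 2.
Pile B, S = {1, 3}:
G(0) = 0
G(1) = mex{0} = 1
G(2) = mex{1} = 0
G(3) = mex{0,0} = 1
G(4) = mex{1,1} = 0
G(5) = mex{0,0} = 1
G(6) = mex{1,1} = 0
G(7) = mex{0,0} = 1
G(8) = mex{1,1} = 0
G(9) = mex{0,0} = 1
G(10) = mex{1,1} = 0
G(11) = mex{0,0} = 1
G(12) = mex{1,1} = 0
G(13) = mex{0,0} = 1
G(14) = mex{1,1} = 0
G(15) = mex{0,0} = 1
G(16) = mex{1,1} = 0
G(17) = mex{0,0} = 1
G(18) = mex{1,1} = 0
G(19) = mex{0,0} = 1
G_B(19) = 1.
Combined Grundy value = 2 ⊕ 1 = 3.
A winning move leaves total XOR = 0, i.e. changes one component's Grundy value g to g ⊕ X where X is the current total.
Pile A: need g' = 2⊕3 = 1. Options: 8−3→G=1, 8−4→G=1, 8−5→G=1, 8−6→G=0, 8−8→G=0. Hits: 3.
Pile B: need g' = 1⊕3 = 2. Options: 19−1→G=0, 19−3→G=0. Hits: 0.

3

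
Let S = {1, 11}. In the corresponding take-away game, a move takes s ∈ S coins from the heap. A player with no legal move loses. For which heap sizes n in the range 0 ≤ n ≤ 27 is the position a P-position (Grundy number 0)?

n :  0  1  2  3  4  5  6  7  8  9 10 11 12 13 14 15 16 17 18 19 20 21 22 23 24 25 26 27
G :  0  1  0  1  0  1  0  1  0  1  0  1  0  1  0  1  0  1  0  1  0  1  0  1  0  1  0  1
P-positions are exactly the n with G(n) = 0.

0, 2, 4, 6, 8, 10, 12, 14, 16, 18, 20, 22, 24, 26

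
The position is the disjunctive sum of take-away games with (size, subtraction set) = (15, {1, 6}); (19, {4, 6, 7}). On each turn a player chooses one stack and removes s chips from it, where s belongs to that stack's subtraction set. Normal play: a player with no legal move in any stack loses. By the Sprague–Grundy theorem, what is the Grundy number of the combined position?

3

Stack A, S = {1, 6}:
n :  0  1  2  3  4  5  6  7  8  9 10 11 12 13 14 15
G :  0  1  0  1  0  1  2  0  1  0  1  0  1  2  0  1
G_A(15) = 1.
Stack B, S = {4, 6, 7}:
n :  0  1  2  3  4  5  6  7  8  9 10 11 12 13 14 15 16 17 18 19
G :  0  0  0  0  1  1  1  1  2  2  2  0  0  0  0  1  1  1  1  2
G_B(19) = 2.
Combined Grundy value = 1 ⊕ 2 = 3.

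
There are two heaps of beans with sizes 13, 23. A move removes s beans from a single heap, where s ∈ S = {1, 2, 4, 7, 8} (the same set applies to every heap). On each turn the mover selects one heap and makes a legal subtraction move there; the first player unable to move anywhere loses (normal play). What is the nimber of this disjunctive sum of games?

All heaps use S = {1, 2, 4, 7, 8}:
n :  0  1  2  3  4  5  6  7  8  9 10 11 12 13 14 15 16 17 18 19 20 21 22 23
G :  0  1  2  0  1  2  0  1  2  0  1  2  0  1  2  0  1  2  0  1  2  0  1  2
Heap A: G(13) = 1.
Heap B: G(23) = 2.
Combined Grundy value = 1 ⊕ 2 = 3.

3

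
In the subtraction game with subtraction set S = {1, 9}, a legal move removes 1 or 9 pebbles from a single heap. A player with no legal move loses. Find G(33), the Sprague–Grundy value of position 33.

1

G(0) = 0
G(1) = mex{0} = 1
G(2) = mex{1} = 0
G(3) = mex{0} = 1
G(4) = mex{1} = 0
G(5) = mex{0} = 1
G(6) = mex{1} = 0
G(7) = mex{0} = 1
G(8) = mex{1} = 0
G(9) = mex{0,0} = 1
G(10) = mex{1,1} = 0
G(11) = mex{0,0} = 1
G(12) = mex{1,1} = 0
G(13) = mex{0,0} = 1
G(14) = mex{1,1} = 0
G(15) = mex{0,0} = 1
G(16) = mex{1,1} = 0
G(17) = mex{0,0} = 1
G(18) = mex{1,1} = 0
G(19) = mex{0,0} = 1
G(20) = mex{1,1} = 0
G(21) = mex{0,0} = 1
G(22) = mex{1,1} = 0
G(23) = mex{0,0} = 1
G(24) = mex{1,1} = 0
G(25) = mex{0,0} = 1
G(26) = mex{1,1} = 0
G(27) = mex{0,0} = 1
G(28) = mex{1,1} = 0
G(29) = mex{0,0} = 1
G(30) = mex{1,1} = 0
G(31) = mex{0,0} = 1
G(32) = mex{1,1} = 0
G(33) = mex{0,0} = 1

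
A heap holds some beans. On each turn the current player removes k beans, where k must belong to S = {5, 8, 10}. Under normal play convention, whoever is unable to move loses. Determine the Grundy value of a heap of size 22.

n :  0  1  2  3  4  5  6  7  8  9 10 11 12 13 14 15 16 17 18 19 20 21 22
G :  0  0  0  0  0  1  1  1  1  1  2  2  2  2  2  0  0  0  0  0  1  1  1

1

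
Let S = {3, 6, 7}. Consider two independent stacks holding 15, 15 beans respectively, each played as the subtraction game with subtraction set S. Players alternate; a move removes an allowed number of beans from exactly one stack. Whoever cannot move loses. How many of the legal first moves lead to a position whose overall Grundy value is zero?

All stacks use S = {3, 6, 7}:
n :  0  1  2  3  4  5  6  7  8  9 10 11 12 13 14 15
G :  0  0  0  1  1  1  2  2  2  3  0  0  0  1  1  1
Stack A: G(15) = 1.
Stack B: G(15) = 1.
Combined Grundy value = 1 ⊕ 1 = 0.
A winning move leaves total XOR = 0, i.e. changes one component's Grundy value g to g ⊕ X where X is the current total.
Stack A: target g' = 1⊕0 = 1, but every legal move changes the Grundy value (mex property), so 0 moves.
Stack B: target g' = 1⊕0 = 1, but every legal move changes the Grundy value (mex property), so 0 moves.

0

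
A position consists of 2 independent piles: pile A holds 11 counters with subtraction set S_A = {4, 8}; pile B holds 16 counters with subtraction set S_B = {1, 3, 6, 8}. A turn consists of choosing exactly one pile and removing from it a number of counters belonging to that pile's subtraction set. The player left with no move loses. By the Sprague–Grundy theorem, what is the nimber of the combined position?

Pile A, S = {4, 8}:
G(0) = 0
G(1) = mex{} = 0
G(2) = mex{} = 0
G(3) = mex{} = 0
G(4) = mex{0} = 1
G(5) = mex{0} = 1
G(6) = mex{0} = 1
G(7) = mex{0} = 1
G(8) = mex{1,0} = 2
G(9) = mex{1,0} = 2
G(10) = mex{1,0} = 2
G(11) = mex{1,0} = 2
G_A(11) = 2.
Pile B, S = {1, 3, 6, 8}:
n :  0  1  2  3  4  5  6  7  8  9 10 11 12 13 14 15 16
G :  0  1  0  1  0  1  2  3  2  0  1  0  1  0  1  2  3
G_B(16) = 3.
Combined Grundy value = 2 ⊕ 3 = 1.

1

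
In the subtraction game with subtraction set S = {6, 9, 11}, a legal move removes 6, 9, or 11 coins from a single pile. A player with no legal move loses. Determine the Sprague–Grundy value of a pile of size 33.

n :  0  1  2  3  4  5  6  7  8  9 10 11 12 13 14 15 16 17 18 19 20 21 22 23 24 25 26 27 28 29 30 31 32 33
G :  0  0  0  0  0  0  1  1  1  1  1  1  2  2  2  2  2  0  0  0  0  0  0  1  1  1  1  1  1  2  2  2  2  2

2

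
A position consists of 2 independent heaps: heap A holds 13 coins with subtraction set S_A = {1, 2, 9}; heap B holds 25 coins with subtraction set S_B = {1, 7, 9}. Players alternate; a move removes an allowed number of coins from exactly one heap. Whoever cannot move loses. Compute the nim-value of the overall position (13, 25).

1

Heap A, S = {1, 2, 9}:
n :  0  1  2  3  4  5  6  7  8  9 10 11 12 13
G :  0  1  2  0  1  2  0  1  2  3  0  1  2  0
G_A(13) = 0.
Heap B, S = {1, 7, 9}:
n :  0  1  2  3  4  5  6  7  8  9 10 11 12 13 14 15 16 17 18 19 20 21 22 23 24 25
G :  0  1  0  1  0  1  0  1  0  1  0  1  0  1  0  1  0  1  0  1  0  1  0  1  0  1
G_B(25) = 1.
Combined Grundy value = 0 ⊕ 1 = 1.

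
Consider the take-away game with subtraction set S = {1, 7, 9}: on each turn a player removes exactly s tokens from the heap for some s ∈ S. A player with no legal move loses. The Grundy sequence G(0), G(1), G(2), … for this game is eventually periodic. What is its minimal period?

G(0) = 0
G(1) = mex{0} = 1
G(2) = mex{1} = 0
G(3) = mex{0} = 1
G(4) = mex{1} = 0
G(5) = mex{0} = 1
G(6) = mex{1} = 0
G(7) = mex{0,0} = 1
G(8) = mex{1,1} = 0
G(9) = mex{0,0,0} = 1
G(10) = mex{1,1,1} = 0
G(11) = mex{0,0,0} = 1
G(12) = mex{1,1,1} = 0
G(13) = mex{0,0,0} = 1
G(14) = mex{1,1,1} = 0
G(n+2) = G(n) holds for n = 0,…,8 (a full window of length max(S) = 9), so the sequence is purely periodic with period 2.

2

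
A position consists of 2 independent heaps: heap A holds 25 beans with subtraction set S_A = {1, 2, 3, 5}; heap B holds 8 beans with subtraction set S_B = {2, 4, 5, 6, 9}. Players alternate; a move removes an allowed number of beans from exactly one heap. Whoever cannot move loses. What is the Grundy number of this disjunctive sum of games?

Heap A, S = {1, 2, 3, 5}:
G(0) = 0
G(1) = mex{0} = 1
G(2) = mex{1,0} = 2
G(3) = mex{2,1,0} = 3
G(4) = mex{3,2,1} = 0
G(5) = mex{0,3,2,0} = 1
G(6) = mex{1,0,3,1} = 2
G(7) = mex{2,1,0,2} = 3
G(8) = mex{3,2,1,3} = 0
G(9) = mex{0,3,2,0} = 1
G(10) = mex{1,0,3,1} = 2
G(11) = mex{2,1,0,2} = 3
G(12) = mex{3,2,1,3} = 0
G(13) = mex{0,3,2,0} = 1
G(14) = mex{1,0,3,1} = 2
G(15) = mex{2,1,0,2} = 3
G(16) = mex{3,2,1,3} = 0
G(17) = mex{0,3,2,0} = 1
G(18) = mex{1,0,3,1} = 2
G(19) = mex{2,1,0,2} = 3
G(20) = mex{3,2,1,3} = 0
G(21) = mex{0,3,2,0} = 1
G(22) = mex{1,0,3,1} = 2
G(23) = mex{2,1,0,2} = 3
G(24) = mex{3,2,1,3} = 0
G(25) = mex{0,3,2,0} = 1
G_A(25) = 1.
Heap B, S = {2, 4, 5, 6, 9}:
n : 0 1 2 3 4 5 6 7 8
G : 0 0 1 1 2 2 3 3 0
G_B(8) = 0.
Combined Grundy value = 1 ⊕ 0 = 1.

1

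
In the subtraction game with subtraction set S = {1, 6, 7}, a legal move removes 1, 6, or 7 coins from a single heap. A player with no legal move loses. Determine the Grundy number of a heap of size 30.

n :  0  1  2  3  4  5  6  7  8  9 10 11 12 13 14 15 16 17 18 19 20 21 22 23 24 25 26 27 28 29 30
G :  0  1  0  1  0  1  2  3  2  3  2  3  0  1  0  1  0  1  2  3  2  3  2  3  0  1  0  1  0  1  2

2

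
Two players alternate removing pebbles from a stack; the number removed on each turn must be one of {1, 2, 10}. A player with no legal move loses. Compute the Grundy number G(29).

G(0) = 0
G(1) = mex{0} = 1
G(2) = mex{1,0} = 2
G(3) = mex{2,1} = 0
G(4) = mex{0,2} = 1
G(5) = mex{1,0} = 2
G(6) = mex{2,1} = 0
G(7) = mex{0,2} = 1
G(8) = mex{1,0} = 2
G(9) = mex{2,1} = 0
G(10) = mex{0,2,0} = 1
G(11) = mex{1,0,1} = 2
G(12) = mex{2,1,2} = 0
G(13) = mex{0,2,0} = 1
G(14) = mex{1,0,1} = 2
G(15) = mex{2,1,2} = 0
G(16) = mex{0,2,0} = 1
G(17) = mex{1,0,1} = 2
G(18) = mex{2,1,2} = 0
G(19) = mex{0,2,0} = 1
G(20) = mex{1,0,1} = 2
G(21) = mex{2,1,2} = 0
G(22) = mex{0,2,0} = 1
G(23) = mex{1,0,1} = 2
G(24) = mex{2,1,2} = 0
G(25) = mex{0,2,0} = 1
G(26) = mex{1,0,1} = 2
G(27) = mex{2,1,2} = 0
G(28) = mex{0,2,0} = 1
G(29) = mex{1,0,1} = 2

2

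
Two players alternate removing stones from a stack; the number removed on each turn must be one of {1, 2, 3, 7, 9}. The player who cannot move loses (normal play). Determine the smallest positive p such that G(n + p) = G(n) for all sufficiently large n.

4

n :  0  1  2  3  4  5  6  7  8  9 10 11 12 13 14
G :  0  1  2  3  0  1  2  3  0  1  2  3  0  1  2
G(n+4) = G(n) holds for n = 0,…,8 (a full window of length max(S) = 9), so the sequence is purely periodic with period 4.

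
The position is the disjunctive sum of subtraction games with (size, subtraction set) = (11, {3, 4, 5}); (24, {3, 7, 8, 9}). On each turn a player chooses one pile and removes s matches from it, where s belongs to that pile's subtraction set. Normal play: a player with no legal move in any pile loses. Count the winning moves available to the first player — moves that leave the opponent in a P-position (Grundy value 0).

Pile A, S = {3, 4, 5}:
n :  0  1  2  3  4  5  6  7  8  9 10 11
G :  0  0  0  1  1  1  2  2  0  0  0  1
G_A(11) = 1.
Pile B, S = {3, 7, 8, 9}:
G(0) = 0
G(1) = mex{} = 0
G(2) = mex{} = 0
G(3) = mex{0} = 1
G(4) = mex{0} = 1
G(5) = mex{0} = 1
G(6) = mex{1} = 0
G(7) = mex{1,0} = 2
G(8) = mex{1,0,0} = 2
G(9) = mex{0,0,0,0} = 1
G(10) = mex{2,1,0,0} = 3
G(11) = mex{2,1,1,0} = 3
G(12) = mex{1,1,1,1} = 0
G(13) = mex{3,0,1,1} = 2
G(14) = mex{3,2,0,1} = 4
G(15) = mex{0,2,2,0} = 1
G(16) = mex{2,1,2,2} = 0
G(17) = mex{4,3,1,2} = 0
G(18) = mex{1,3,3,1} = 0
G(19) = mex{0,0,3,3} = 1
G(20) = mex{0,2,0,3} = 1
G(21) = mex{0,4,2,0} = 1
G(22) = mex{1,1,4,2} = 0
G(23) = mex{1,0,1,4} = 2
G(24) = mex{1,0,0,1} = 2
G_B(24) = 2.
Combined Grundy value = 1 ⊕ 2 = 3.
A winning move leaves total XOR = 0, i.e. changes one component's Grundy value g to g ⊕ X where X is the current total.
Pile A: need g' = 1⊕3 = 2. Options: 11−3→G=0, 11−4→G=2, 11−5→G=2. Hits: 2.
Pile B: need g' = 2⊕3 = 1. Options: 24−3→G=1, 24−7→G=0, 24−8→G=0, 24−9→G=1. Hits: 2.

4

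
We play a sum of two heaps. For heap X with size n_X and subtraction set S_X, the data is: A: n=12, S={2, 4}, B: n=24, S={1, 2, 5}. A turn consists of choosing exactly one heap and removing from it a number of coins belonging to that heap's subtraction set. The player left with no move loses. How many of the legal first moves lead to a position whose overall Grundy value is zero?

0

Heap A, S = {2, 4}:
n :  0  1  2  3  4  5  6  7  8  9 10 11 12
G :  0  0  1  1  2  2  0  0  1  1  2  2  0
G_A(12) = 0.
Heap B, S = {1, 2, 5}:
n :  0  1  2  3  4  5  6  7  8  9 10 11 12 13 14 15 16 17 18 19 20 21 22 23 24
G :  0  1  2  0  1  2  0  1  2  0  1  2  0  1  2  0  1  2  0  1  2  0  1  2  0
G_B(24) = 0.
Combined Grundy value = 0 ⊕ 0 = 0.
A winning move leaves total XOR = 0, i.e. changes one component's Grundy value g to g ⊕ X where X is the current total.
Heap A: target g' = 0⊕0 = 0, but every legal move changes the Grundy value (mex property), so 0 moves.
Heap B: target g' = 0⊕0 = 0, but every legal move changes the Grundy value (mex property), so 0 moves.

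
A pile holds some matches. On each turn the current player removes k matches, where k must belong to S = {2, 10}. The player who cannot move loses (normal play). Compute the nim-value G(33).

0

G(0) = 0
G(1) = mex{} = 0
G(2) = mex{0} = 1
G(3) = mex{0} = 1
G(4) = mex{1} = 0
G(5) = mex{1} = 0
G(6) = mex{0} = 1
G(7) = mex{0} = 1
G(8) = mex{1} = 0
G(9) = mex{1} = 0
G(10) = mex{0,0} = 1
G(11) = mex{0,0} = 1
G(12) = mex{1,1} = 0
G(13) = mex{1,1} = 0
G(14) = mex{0,0} = 1
G(15) = mex{0,0} = 1
G(16) = mex{1,1} = 0
G(17) = mex{1,1} = 0
G(18) = mex{0,0} = 1
G(19) = mex{0,0} = 1
G(20) = mex{1,1} = 0
G(21) = mex{1,1} = 0
G(22) = mex{0,0} = 1
G(23) = mex{0,0} = 1
G(24) = mex{1,1} = 0
G(25) = mex{1,1} = 0
G(26) = mex{0,0} = 1
G(27) = mex{0,0} = 1
G(28) = mex{1,1} = 0
G(29) = mex{1,1} = 0
G(30) = mex{0,0} = 1
G(31) = mex{0,0} = 1
G(32) = mex{1,1} = 0
G(33) = mex{1,1} = 0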